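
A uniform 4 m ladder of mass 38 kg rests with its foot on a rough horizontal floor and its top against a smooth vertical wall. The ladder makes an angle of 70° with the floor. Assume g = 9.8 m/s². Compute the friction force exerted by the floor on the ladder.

Torques about the foot: N_wall · 4 sin 70° = 38×9.8×2 cos 70° → N_wall = 67.771 N.
ΣF_x = 0: f_floor = N_wall = 67.771 N.

f ≈ 67.8 N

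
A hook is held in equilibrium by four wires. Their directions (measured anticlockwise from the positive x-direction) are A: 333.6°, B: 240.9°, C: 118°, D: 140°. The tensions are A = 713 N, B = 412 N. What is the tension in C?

Resolve: ΣF_x = 713 cos 333.6° + 412 cos 240.9° + T_C cos 118° + T_D cos 140° = 0.
        ΣF_y = 713 sin 333.6° + 412 sin 240.9° + T_C sin 118° + T_D sin 140° = 0.
The known terms sum to (438.3, -677) N, so -0.4695 T_C − 0.7660 T_D = -438.3 and 0.8829 T_C + 0.6428 T_D = 677.
Solving simultaneously: T_C = 632.4 N, T_D = 184.5 N.

T_C ≈ 632 N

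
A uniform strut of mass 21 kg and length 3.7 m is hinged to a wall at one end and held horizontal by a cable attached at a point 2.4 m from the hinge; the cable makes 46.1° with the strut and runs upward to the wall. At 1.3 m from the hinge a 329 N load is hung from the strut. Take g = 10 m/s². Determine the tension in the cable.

Take torques about the hinge: T sin 46.1° · 2.4 = 21×10×1.85 + 329×1.3 = 816.2 N·m.
So T = 816.2 / (0.7206 × 2.4) = 471.98 N.

T ≈ 472 N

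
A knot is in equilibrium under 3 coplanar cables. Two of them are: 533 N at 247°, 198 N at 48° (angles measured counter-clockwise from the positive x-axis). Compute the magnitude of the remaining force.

F ≈ 352 N

Sum the known components: ΣF_x = -75.77 N, ΣF_y = -343.5 N.
For equilibrium the remaining force must supply (−ΣF_x, −ΣF_y) = (75.77, 343.5) N.
Magnitude = √((75.77)² + (343.5)²) = 351.7 N; direction = atan2(343.5, 75.77) = 77.6°.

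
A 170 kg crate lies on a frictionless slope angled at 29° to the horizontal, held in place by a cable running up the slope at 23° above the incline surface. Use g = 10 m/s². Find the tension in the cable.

T ≈ 895 N

Take axes along and perpendicular to the incline. Weight components: W sin 29° = 824.2 N down-slope, W cos 29° = 1487 N into the surface.
Along incline: T cos 23° = W sin 29° → T = 895.4 N.
Perpendicular: N = W cos 29° − T sin 23° = 1137 N.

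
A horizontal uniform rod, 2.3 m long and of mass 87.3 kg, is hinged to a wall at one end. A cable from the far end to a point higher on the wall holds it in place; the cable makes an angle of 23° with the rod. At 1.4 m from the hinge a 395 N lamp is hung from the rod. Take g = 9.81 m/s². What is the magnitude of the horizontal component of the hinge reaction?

Take torques about the hinge: T sin 23° · 2.3 = 87.3×9.81×1.15 + 395×1.4 = 1537.9 N·m.
So T = 1537.9 / (0.3907 × 2.3) = 1711.3 N.
ΣF_x = 0: H_x = T cos 23° = 1575.2 N.

H_x ≈ 1580 N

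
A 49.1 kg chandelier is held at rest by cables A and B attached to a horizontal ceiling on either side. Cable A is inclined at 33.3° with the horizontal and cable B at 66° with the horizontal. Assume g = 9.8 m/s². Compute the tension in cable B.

T_B ≈ 408 N

Weight W = 49.1 × 9.8 = 481.2 N acts straight down.
Horizontal: T_A cos 33.3° = T_B cos 66°  →  T_A = 0.4866 T_B.
Vertical: T_A sin 33.3° + T_B sin 66° = 481.2.
Substituting the horizontal relation into the vertical equation gives 1.181 T_B = 481.2, so T_B = 407.5 N.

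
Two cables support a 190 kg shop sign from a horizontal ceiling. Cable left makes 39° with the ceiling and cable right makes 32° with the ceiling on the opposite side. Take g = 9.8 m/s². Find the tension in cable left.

Weight W = 190 × 9.8 = 1862 N acts straight down.
Horizontal: T_left cos 39° = T_right cos 32°  →  T_right = 0.9164 T_left.
Vertical: T_left sin 39° + T_right sin 32° = 1862.
Substituting the horizontal relation into the vertical equation gives 1.115 T_left = 1862, so T_left = 1670 N.

T_left ≈ 1670 N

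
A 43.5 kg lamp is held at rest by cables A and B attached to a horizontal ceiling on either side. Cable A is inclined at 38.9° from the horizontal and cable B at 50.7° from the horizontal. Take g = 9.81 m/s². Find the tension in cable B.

T_B ≈ 332 N

Weight W = 43.5 × 9.81 = 426.7 N acts straight down.
Horizontal: T_A cos 38.9° = T_B cos 50.7°  →  T_A = 0.8139 T_B.
Vertical: T_A sin 38.9° + T_B sin 50.7° = 426.7.
Substituting the horizontal relation into the vertical equation gives 1.285 T_B = 426.7, so T_B = 332.1 N.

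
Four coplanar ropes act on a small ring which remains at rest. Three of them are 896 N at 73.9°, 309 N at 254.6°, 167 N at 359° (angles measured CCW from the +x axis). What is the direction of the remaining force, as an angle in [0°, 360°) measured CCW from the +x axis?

Sum the known components: ΣF_x = 333.4 N, ΣF_y = 560 N.
For equilibrium the remaining force must supply (−ΣF_x, −ΣF_y) = (-333.4, -560) N.
Magnitude = √((-333.4)² + (-560)²) = 651.8 N; direction = atan2(-560, -333.4) = 239.2°.

θ ≈ 239°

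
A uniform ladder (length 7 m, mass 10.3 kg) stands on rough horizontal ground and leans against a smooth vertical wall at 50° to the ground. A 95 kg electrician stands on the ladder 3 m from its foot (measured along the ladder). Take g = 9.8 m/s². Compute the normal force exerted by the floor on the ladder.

ΣF_y = 0: N_floor = 10.3×9.8 + 95×9.8 = 1031.9 N.

N_floor ≈ 1030 N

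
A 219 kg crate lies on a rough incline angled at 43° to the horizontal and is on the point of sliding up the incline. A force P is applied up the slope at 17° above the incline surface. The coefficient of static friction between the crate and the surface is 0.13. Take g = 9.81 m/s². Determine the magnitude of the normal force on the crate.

On the verge of sliding up the incline, friction equals μN and acts down the slope.
Perpendicular: N + P sin 17° = W cos 43° = 1571 N.
Along incline: P cos 17° = W sin 43° + μN  with W sin 43° = 1465 N.
Solving the pair for P and N: P = 1679 N, N = 1080 N (and f = μN = 140.4 N).

N ≈ 1080 N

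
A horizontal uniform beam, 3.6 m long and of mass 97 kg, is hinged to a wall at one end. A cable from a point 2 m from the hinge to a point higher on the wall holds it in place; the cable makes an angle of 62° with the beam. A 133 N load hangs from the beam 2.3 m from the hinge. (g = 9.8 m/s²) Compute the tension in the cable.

T ≈ 1140 N

Take torques about the hinge: T sin 62° · 2 = 97×9.8×1.8 + 133×2.3 = 2017 N·m.
So T = 2017 / (0.8829 × 2) = 1142.2 N.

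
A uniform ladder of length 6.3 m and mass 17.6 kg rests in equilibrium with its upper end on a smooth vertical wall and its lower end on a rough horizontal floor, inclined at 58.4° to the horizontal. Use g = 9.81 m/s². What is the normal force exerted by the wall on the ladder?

Torques about the foot: N_wall · 6.3 sin 58.4° = 17.6×9.81×3.15 cos 58.4° → N_wall = 53.109 N.

N_wall ≈ 53.1 N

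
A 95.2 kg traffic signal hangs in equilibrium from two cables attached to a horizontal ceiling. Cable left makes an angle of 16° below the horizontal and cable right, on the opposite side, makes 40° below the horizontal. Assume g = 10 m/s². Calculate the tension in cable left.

Weight W = 95.2 × 10 = 952 N acts straight down.
Horizontal: T_left cos 16° = T_right cos 40°  →  T_right = 1.255 T_left.
Vertical: T_left sin 16° + T_right sin 40° = 952.
Substituting the horizontal relation into the vertical equation gives 1.082 T_left = 952, so T_left = 879.7 N.

T_left ≈ 880 N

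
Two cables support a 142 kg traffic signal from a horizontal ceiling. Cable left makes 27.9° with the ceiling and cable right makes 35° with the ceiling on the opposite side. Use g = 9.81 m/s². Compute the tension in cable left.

T_left ≈ 1280 N

Weight W = 142 × 9.81 = 1393 N acts straight down.
Horizontal: T_left cos 27.9° = T_right cos 35°  →  T_right = 1.079 T_left.
Vertical: T_left sin 27.9° + T_right sin 35° = 1393.
Substituting the horizontal relation into the vertical equation gives 1.087 T_left = 1393, so T_left = 1282 N.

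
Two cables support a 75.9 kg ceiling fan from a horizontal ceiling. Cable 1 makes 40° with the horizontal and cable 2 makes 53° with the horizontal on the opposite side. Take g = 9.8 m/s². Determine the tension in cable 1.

T_1 ≈ 448 N

Weight W = 75.9 × 9.8 = 743.8 N acts straight down.
Horizontal: T_1 cos 40° = T_2 cos 53°  →  T_2 = 1.273 T_1.
Vertical: T_1 sin 40° + T_2 sin 53° = 743.8.
Substituting the horizontal relation into the vertical equation gives 1.659 T_1 = 743.8, so T_1 = 448.3 N.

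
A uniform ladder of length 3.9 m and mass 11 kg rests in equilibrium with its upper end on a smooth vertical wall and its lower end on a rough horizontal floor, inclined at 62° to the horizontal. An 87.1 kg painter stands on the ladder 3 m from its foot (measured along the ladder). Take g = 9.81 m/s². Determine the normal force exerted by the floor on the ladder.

ΣF_y = 0: N_floor = 11×9.81 + 87.1×9.81 = 962.36 N.

N_floor ≈ 962 N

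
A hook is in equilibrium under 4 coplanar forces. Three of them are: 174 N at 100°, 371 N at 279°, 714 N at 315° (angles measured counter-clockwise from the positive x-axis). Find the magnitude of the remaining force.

Sum the known components: ΣF_x = 532.7 N, ΣF_y = -700 N.
For equilibrium the remaining force must supply (−ΣF_x, −ΣF_y) = (-532.7, 700) N.
Magnitude = √((-532.7)² + (700)²) = 879.6 N; direction = atan2(700, -532.7) = 127.3°.

F ≈ 880 N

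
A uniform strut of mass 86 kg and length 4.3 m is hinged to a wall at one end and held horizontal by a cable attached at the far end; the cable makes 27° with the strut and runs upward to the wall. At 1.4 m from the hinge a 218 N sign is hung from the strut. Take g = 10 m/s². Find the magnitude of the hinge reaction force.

|H| ≈ 1140 N

Take torques about the hinge: T sin 27° · 4.3 = 86×10×2.15 + 218×1.4 = 2154.2 N·m.
So T = 2154.2 / (0.4540 × 4.3) = 1103.5 N.
ΣF_x = 0: H_x = T cos 27° = 983.22 N.
ΣF_y = 0: H_y = (86×10 + 218) − T sin 27° = 1078 − 500.98 = 577.02 N.
|H| = √(H_x² + H_y²) = √((983.22)² + (577.02)²) = 1140 N.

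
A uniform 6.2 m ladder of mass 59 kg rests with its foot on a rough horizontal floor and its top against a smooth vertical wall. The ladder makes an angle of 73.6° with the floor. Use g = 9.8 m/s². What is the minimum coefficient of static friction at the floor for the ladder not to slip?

ΣF_y = 0: N_floor = 59×9.8 = 578.2 N.
Torques about the foot: N_wall · 6.2 sin 73.6° = 59×9.8×3.1 cos 73.6° → N_wall = 85.087 N.
ΣF_x = 0: f_floor = N_wall = 85.087 N.
μ_min = f_floor / N_floor = 85.087 / 578.2 = 0.1472.

μ_min ≈ 0.147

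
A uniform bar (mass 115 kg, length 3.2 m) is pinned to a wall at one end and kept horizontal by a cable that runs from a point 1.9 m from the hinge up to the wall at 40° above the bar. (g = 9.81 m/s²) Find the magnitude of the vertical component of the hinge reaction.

Take torques about the hinge: T sin 40° · 1.9 = 115×9.81×1.6 = 1805 N·m.
So T = 1805 / (0.6428 × 1.9) = 1478 N.
ΣF_y = 0: H_y = (115×9.81) − T sin 40° = 1128.2 − 950.02 = 178.13 N.

|H_y| ≈ 178 N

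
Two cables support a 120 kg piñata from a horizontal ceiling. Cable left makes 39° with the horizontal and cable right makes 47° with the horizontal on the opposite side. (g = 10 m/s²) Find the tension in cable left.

T_left ≈ 820 N

Weight W = 120 × 10 = 1200 N acts straight down.
Horizontal: T_left cos 39° = T_right cos 47°  →  T_right = 1.14 T_left.
Vertical: T_left sin 39° + T_right sin 47° = 1200.
Substituting the horizontal relation into the vertical equation gives 1.463 T_left = 1200, so T_left = 820.4 N.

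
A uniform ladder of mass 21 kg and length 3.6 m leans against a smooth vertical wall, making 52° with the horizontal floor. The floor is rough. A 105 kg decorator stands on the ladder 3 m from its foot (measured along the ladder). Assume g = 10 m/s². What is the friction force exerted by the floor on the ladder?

f ≈ 766 N

Torques about the foot: N_wall · 3.6 sin 52° = 21×10×1.8 cos 52° + 105×10×3 cos 52° → N_wall = 765.66 N.
ΣF_x = 0: f_floor = N_wall = 765.66 N.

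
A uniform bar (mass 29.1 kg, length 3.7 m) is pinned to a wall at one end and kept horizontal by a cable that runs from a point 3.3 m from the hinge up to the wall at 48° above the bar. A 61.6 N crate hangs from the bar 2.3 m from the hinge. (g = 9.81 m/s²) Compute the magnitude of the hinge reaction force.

Take torques about the hinge: T sin 48° · 3.3 = 29.1×9.81×1.85 + 61.6×2.3 = 669.8 N·m.
So T = 669.8 / (0.7431 × 3.3) = 273.12 N.
ΣF_x = 0: H_x = T cos 48° = 182.76 N.
ΣF_y = 0: H_y = (29.1×9.81 + 61.6) − T sin 48° = 347.07 − 202.97 = 144.1 N.
|H| = √(H_x² + H_y²) = √((182.76)² + (144.1)²) = 232.73 N.

|H| ≈ 233 N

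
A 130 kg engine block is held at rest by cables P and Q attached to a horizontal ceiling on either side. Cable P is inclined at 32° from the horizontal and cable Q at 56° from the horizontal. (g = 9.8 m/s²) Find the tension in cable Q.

Weight W = 130 × 9.8 = 1274 N acts straight down.
Horizontal: T_P cos 32° = T_Q cos 56°  →  T_P = 0.6594 T_Q.
Vertical: T_P sin 32° + T_Q sin 56° = 1274.
Substituting the horizontal relation into the vertical equation gives 1.178 T_Q = 1274, so T_Q = 1081 N.

T_Q ≈ 1080 N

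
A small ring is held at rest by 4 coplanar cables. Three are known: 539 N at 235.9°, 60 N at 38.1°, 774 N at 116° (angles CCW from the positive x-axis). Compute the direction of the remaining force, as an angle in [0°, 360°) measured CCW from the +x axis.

θ ≈ 334°

Sum the known components: ΣF_x = -594.3 N, ΣF_y = 286.4 N.
For equilibrium the remaining force must supply (−ΣF_x, −ΣF_y) = (594.3, -286.4) N.
Magnitude = √((594.3)² + (-286.4)²) = 659.7 N; direction = atan2(-286.4, 594.3) = 334.3°.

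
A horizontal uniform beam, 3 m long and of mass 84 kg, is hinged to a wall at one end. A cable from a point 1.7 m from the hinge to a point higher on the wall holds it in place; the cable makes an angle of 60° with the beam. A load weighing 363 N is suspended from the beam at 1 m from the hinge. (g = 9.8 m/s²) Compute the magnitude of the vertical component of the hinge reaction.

|H_y| ≈ 246 N

Take torques about the hinge: T sin 60° · 1.7 = 84×9.8×1.5 + 363×1 = 1597.8 N·m.
So T = 1597.8 / (0.8660 × 1.7) = 1085.3 N.
ΣF_y = 0: H_y = (84×9.8 + 363) − T sin 60° = 1186.2 − 939.88 = 246.32 N.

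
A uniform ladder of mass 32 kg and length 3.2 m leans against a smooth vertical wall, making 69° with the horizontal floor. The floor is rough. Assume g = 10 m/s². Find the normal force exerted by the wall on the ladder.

Torques about the foot: N_wall · 3.2 sin 69° = 32×10×1.6 cos 69° → N_wall = 61.418 N.

N_wall ≈ 61.4 N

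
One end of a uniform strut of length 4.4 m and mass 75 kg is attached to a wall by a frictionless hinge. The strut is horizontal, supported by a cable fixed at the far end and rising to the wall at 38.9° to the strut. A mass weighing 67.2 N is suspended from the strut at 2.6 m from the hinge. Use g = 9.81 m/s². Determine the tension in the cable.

T ≈ 649 N

Take torques about the hinge: T sin 38.9° · 4.4 = 75×9.81×2.2 + 67.2×2.6 = 1793.4 N·m.
So T = 1793.4 / (0.6280 × 4.4) = 649.06 N.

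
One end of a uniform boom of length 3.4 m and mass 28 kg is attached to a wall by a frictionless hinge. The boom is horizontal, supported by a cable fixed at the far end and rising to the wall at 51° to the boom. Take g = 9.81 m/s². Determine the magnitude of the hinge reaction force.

Take torques about the hinge: T sin 51° · 3.4 = 28×9.81×1.7 = 466.96 N·m.
So T = 466.96 / (0.7771 × 3.4) = 176.72 N.
ΣF_x = 0: H_x = T cos 51° = 111.22 N.
ΣF_y = 0: H_y = (28×9.81) − T sin 51° = 274.68 − 137.34 = 137.34 N.
|H| = √(H_x² + H_y²) = √((111.22)² + (137.34)²) = 176.72 N.

|H| ≈ 177 N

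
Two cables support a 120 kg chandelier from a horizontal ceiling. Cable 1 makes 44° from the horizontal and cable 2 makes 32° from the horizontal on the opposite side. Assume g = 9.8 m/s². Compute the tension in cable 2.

T_2 ≈ 872 N

Weight W = 120 × 9.8 = 1176 N acts straight down.
Horizontal: T_1 cos 44° = T_2 cos 32°  →  T_1 = 1.179 T_2.
Vertical: T_1 sin 44° + T_2 sin 32° = 1176.
Substituting the horizontal relation into the vertical equation gives 1.349 T_2 = 1176, so T_2 = 871.8 N.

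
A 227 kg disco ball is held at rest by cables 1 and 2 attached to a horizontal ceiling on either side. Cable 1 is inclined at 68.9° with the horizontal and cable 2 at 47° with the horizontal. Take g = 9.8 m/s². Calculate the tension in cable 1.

Weight W = 227 × 9.8 = 2225 N acts straight down.
Horizontal: T_1 cos 68.9° = T_2 cos 47°  →  T_2 = 0.5279 T_1.
Vertical: T_1 sin 68.9° + T_2 sin 47° = 2225.
Substituting the horizontal relation into the vertical equation gives 1.319 T_1 = 2225, so T_1 = 1687 N.

T_1 ≈ 1690 N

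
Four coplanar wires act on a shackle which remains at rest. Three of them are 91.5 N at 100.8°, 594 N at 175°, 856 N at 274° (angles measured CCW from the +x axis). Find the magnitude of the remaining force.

Sum the known components: ΣF_x = -549.2 N, ΣF_y = -712.3 N.
For equilibrium the remaining force must supply (−ΣF_x, −ΣF_y) = (549.2, 712.3) N.
Magnitude = √((549.2)² + (712.3)²) = 899.4 N; direction = atan2(712.3, 549.2) = 52.4°.

F ≈ 899 N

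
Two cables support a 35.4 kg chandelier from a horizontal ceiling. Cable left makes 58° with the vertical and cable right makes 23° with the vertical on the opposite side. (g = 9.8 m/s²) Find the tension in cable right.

T_right ≈ 298 N

Angles from the horizontal: cable left is 90° − 58° = 32°, cable right is 90° − 23° = 67°.
Weight W = 35.4 × 9.8 = 346.9 N acts straight down.
Horizontal: T_left cos 32° = T_right cos 67°  →  T_left = 0.4607 T_right.
Vertical: T_left sin 32° + T_right sin 67° = 346.9.
Substituting the horizontal relation into the vertical equation gives 1.165 T_right = 346.9, so T_right = 297.9 N.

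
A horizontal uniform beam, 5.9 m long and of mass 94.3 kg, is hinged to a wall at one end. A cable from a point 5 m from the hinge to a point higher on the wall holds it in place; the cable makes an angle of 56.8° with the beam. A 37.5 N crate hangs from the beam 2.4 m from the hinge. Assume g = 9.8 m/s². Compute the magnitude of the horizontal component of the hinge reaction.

Take torques about the hinge: T sin 56.8° · 5 = 94.3×9.8×2.95 + 37.5×2.4 = 2816.2 N·m.
So T = 2816.2 / (0.8368 × 5) = 673.12 N.
ΣF_x = 0: H_x = T cos 56.8° = 368.58 N.

H_x ≈ 369 N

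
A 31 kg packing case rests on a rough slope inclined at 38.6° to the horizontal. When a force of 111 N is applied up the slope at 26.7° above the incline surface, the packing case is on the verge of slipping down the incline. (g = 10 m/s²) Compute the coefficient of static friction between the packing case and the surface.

μ ≈ 0.490

On the verge of sliding down the incline, friction is at its maximum μN and acts up the slope.
Perpendicular to incline: N = W cos 38.6° − P sin 26.7° = 242.3 − 49.87 = 192.4 N.
Along incline: P cos 26.7° + μN = W sin 38.6° → μ = (W sin 38.6° − P cos 26.7°) / N = 0.4898.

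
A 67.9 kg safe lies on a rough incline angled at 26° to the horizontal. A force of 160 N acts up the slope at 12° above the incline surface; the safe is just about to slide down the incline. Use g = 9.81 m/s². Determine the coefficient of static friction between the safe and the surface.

On the verge of sliding down the incline, friction is at its maximum μN and acts up the slope.
Perpendicular to incline: N = W cos 26° − P sin 12° = 598.7 − 33.27 = 565.4 N.
Along incline: P cos 12° + μN = W sin 26° → μ = (W sin 26° − P cos 12°) / N = 0.2396.

μ ≈ 0.240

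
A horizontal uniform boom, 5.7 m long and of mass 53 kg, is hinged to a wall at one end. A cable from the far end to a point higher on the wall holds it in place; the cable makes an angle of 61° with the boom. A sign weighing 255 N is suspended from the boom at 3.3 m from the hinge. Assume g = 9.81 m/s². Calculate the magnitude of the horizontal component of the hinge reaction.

Take torques about the hinge: T sin 61° · 5.7 = 53×9.81×2.85 + 255×3.3 = 2323.3 N·m.
So T = 2323.3 / (0.8746 × 5.7) = 466.03 N.
ΣF_x = 0: H_x = T cos 61° = 225.93 N.

H_x ≈ 226 N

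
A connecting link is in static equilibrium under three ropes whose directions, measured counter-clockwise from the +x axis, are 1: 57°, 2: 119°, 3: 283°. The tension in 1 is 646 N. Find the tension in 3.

Resolve: ΣF_x = 646 cos 57° + T_2 cos 119° + T_3 cos 283° = 0.
        ΣF_y = 646 sin 57° + T_2 sin 119° + T_3 sin 283° = 0.
The known terms sum to (351.8, 541.8) N, so -0.4848 T_2 + 0.2250 T_3 = -351.8 and 0.8746 T_2 − 0.9744 T_3 = -541.8.
Solving simultaneously: T_2 = 1686 N, T_3 = 2069 N.

T_3 ≈ 2070 N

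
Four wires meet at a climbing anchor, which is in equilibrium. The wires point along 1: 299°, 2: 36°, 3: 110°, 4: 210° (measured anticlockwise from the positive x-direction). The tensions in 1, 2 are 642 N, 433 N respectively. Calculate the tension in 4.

Resolve: ΣF_x = 642 cos 299° + 433 cos 36° + T_3 cos 110° + T_4 cos 210° = 0.
        ΣF_y = 642 sin 299° + 433 sin 36° + T_3 sin 110° + T_4 sin 210° = 0.
The known terms sum to (661.6, -307) N, so -0.3420 T_3 − 0.8660 T_4 = -661.6 and 0.9397 T_3 − 0.5000 T_4 = 307.
Solving simultaneously: T_3 = 605.8 N, T_4 = 524.6 N.

T_4 ≈ 525 N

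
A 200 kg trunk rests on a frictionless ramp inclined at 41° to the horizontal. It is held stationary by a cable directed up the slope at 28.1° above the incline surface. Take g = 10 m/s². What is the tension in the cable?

Take axes along and perpendicular to the incline. Weight components: W sin 41° = 1312 N down-slope, W cos 41° = 1509 N into the surface.
Along incline: T cos 28.1° = W sin 41° → T = 1487 N.
Perpendicular: N = W cos 41° − T sin 28.1° = 808.8 N.

T ≈ 1490 N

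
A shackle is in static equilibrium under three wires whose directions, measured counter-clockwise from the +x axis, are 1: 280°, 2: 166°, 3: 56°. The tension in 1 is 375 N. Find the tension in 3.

Resolve: ΣF_x = 375 cos 280° + T_2 cos 166° + T_3 cos 56° = 0.
        ΣF_y = 375 sin 280° + T_2 sin 166° + T_3 sin 56° = 0.
The known terms sum to (65.12, -369.3) N, so -0.9703 T_2 + 0.5592 T_3 = -65.12 and 0.2419 T_2 + 0.8290 T_3 = 369.3.
Solving simultaneously: T_2 = 277.2 N, T_3 = 364.6 N.

T_3 ≈ 365 N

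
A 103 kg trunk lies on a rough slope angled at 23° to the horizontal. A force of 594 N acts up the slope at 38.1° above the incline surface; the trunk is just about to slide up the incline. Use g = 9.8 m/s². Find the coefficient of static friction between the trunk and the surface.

On the verge of sliding up the incline, friction is at its maximum μN and acts down the slope.
Perpendicular to incline: N = W cos 23° − P sin 38.1° = 929.2 − 366.5 = 562.6 N.
Along incline: P cos 38.1° − μN = W sin 23° → μ = −(W sin 23° − P cos 38.1°) / N = 0.1298.

μ ≈ 0.130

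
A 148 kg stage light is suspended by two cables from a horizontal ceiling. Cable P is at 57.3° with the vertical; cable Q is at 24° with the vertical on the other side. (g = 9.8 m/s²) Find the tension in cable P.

T_P ≈ 597 N

Angles from the horizontal: cable P is 90° − 57.3° = 32.7°, cable Q is 90° − 24° = 66°.
Weight W = 148 × 9.8 = 1450 N acts straight down.
Horizontal: T_P cos 32.7° = T_Q cos 66°  →  T_Q = 2.069 T_P.
Vertical: T_P sin 32.7° + T_Q sin 66° = 1450.
Substituting the horizontal relation into the vertical equation gives 2.43 T_P = 1450, so T_P = 596.8 N.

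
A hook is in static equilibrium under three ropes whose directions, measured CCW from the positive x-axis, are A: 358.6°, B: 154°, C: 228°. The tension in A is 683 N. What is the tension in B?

Resolve: ΣF_x = 683 cos 358.6° + T_B cos 154° + T_C cos 228° = 0.
        ΣF_y = 683 sin 358.6° + T_B sin 154° + T_C sin 228° = 0.
The known terms sum to (682.8, -16.69) N, so -0.8988 T_B − 0.6691 T_C = -682.8 and 0.4384 T_B − 0.7431 T_C = 16.69.
Solving simultaneously: T_B = 539.5 N, T_C = 295.8 N.

T_B ≈ 539 N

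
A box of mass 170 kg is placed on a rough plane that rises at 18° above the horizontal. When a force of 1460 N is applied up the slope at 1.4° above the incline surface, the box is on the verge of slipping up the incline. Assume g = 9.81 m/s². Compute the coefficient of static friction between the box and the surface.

μ ≈ 0.609

On the verge of sliding up the incline, friction is at its maximum μN and acts down the slope.
Perpendicular to incline: N = W cos 18° − P sin 1.4° = 1586 − 35.67 = 1550 N.
Along incline: P cos 1.4° − μN = W sin 18° → μ = −(W sin 18° − P cos 1.4°) / N = 0.609.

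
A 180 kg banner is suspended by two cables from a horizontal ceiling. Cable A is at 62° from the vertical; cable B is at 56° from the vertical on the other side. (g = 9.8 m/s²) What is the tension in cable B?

T_B ≈ 1760 N

Angles from the horizontal: cable A is 90° − 62° = 28°, cable B is 90° − 56° = 34°.
Weight W = 180 × 9.8 = 1764 N acts straight down.
Horizontal: T_A cos 28° = T_B cos 34°  →  T_A = 0.9389 T_B.
Vertical: T_A sin 28° + T_B sin 34° = 1764.
Substituting the horizontal relation into the vertical equation gives 1 T_B = 1764, so T_B = 1764 N.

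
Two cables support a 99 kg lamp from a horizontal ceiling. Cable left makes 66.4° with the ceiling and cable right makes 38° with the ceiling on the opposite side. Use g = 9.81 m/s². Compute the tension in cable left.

T_left ≈ 790 N

Weight W = 99 × 9.81 = 971.2 N acts straight down.
Horizontal: T_left cos 66.4° = T_right cos 38°  →  T_right = 0.5081 T_left.
Vertical: T_left sin 66.4° + T_right sin 38° = 971.2.
Substituting the horizontal relation into the vertical equation gives 1.229 T_left = 971.2, so T_left = 790.1 N.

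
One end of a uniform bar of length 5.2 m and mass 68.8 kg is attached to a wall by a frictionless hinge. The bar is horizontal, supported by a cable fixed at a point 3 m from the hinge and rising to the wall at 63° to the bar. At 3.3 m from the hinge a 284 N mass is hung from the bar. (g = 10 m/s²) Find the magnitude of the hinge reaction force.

Take torques about the hinge: T sin 63° · 3 = 68.8×10×2.6 + 284×3.3 = 2726 N·m.
So T = 2726 / (0.8910 × 3) = 1019.8 N.
ΣF_x = 0: H_x = T cos 63° = 462.99 N.
ΣF_y = 0: H_y = (68.8×10 + 284) − T sin 63° = 972 − 908.67 = 63.333 N.
|H| = √(H_x² + H_y²) = √((462.99)² + (63.333)²) = 467.3 N.

|H| ≈ 467 N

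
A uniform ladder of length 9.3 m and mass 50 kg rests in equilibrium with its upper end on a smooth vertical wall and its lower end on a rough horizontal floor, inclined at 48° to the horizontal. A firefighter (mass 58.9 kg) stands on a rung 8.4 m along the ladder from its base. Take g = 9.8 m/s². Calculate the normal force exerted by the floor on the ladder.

N_floor ≈ 1070 N

ΣF_y = 0: N_floor = 50×9.8 + 58.9×9.8 = 1067.2 N.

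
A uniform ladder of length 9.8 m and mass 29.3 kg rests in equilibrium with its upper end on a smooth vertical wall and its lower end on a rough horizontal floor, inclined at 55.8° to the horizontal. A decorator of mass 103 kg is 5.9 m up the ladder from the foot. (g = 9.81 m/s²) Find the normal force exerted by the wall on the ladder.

Torques about the foot: N_wall · 9.8 sin 55.8° = 29.3×9.81×4.9 cos 55.8° + 103×9.81×5.9 cos 55.8° → N_wall = 511.08 N.

N_wall ≈ 511 N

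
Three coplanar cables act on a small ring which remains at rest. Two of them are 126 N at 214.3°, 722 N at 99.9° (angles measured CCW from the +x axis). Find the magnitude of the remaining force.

Sum the known components: ΣF_x = -228.2 N, ΣF_y = 640.2 N.
For equilibrium the remaining force must supply (−ΣF_x, −ΣF_y) = (228.2, -640.2) N.
Magnitude = √((228.2)² + (-640.2)²) = 679.7 N; direction = atan2(-640.2, 228.2) = 289.6°.

F ≈ 680 N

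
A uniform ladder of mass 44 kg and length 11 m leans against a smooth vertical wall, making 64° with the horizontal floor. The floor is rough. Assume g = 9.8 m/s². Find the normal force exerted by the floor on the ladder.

ΣF_y = 0: N_floor = 44×9.8 = 431.2 N.

N_floor ≈ 431 N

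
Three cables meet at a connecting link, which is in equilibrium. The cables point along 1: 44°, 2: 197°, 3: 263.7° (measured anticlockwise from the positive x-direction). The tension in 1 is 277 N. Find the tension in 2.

T_2 ≈ 193 N

Resolve: ΣF_x = 277 cos 44° + T_2 cos 197° + T_3 cos 263.7° = 0.
        ΣF_y = 277 sin 44° + T_2 sin 197° + T_3 sin 263.7° = 0.
The known terms sum to (199.3, 192.4) N, so -0.9563 T_2 − 0.1097 T_3 = -199.3 and -0.2924 T_2 − 0.9940 T_3 = -192.4.
Solving simultaneously: T_2 = 192.6 N, T_3 = 136.9 N.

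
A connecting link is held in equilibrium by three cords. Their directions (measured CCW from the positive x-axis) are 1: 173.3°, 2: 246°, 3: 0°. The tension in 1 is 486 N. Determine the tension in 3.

T_3 ≈ 508 N

Resolve: ΣF_x = 486 cos 173.3° + T_2 cos 246° + T_3 cos 0° = 0.
        ΣF_y = 486 sin 173.3° + T_2 sin 246° + T_3 sin 0° = 0.
The known terms sum to (-482.7, 56.7) N, so -0.4067 T_2 + 1.0000 T_3 = 482.7 and -0.9135 T_2 + 0.0000 T_3 = -56.7.
Solving simultaneously: T_2 = 62.07 N, T_3 = 507.9 N.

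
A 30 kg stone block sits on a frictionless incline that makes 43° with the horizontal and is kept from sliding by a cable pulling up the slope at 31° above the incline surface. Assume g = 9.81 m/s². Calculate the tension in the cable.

Take axes along and perpendicular to the incline. Weight components: W sin 43° = 200.7 N down-slope, W cos 43° = 215.2 N into the surface.
Along incline: T cos 31° = W sin 43° → T = 234.2 N.
Perpendicular: N = W cos 43° − T sin 31° = 94.64 N.

T ≈ 234 N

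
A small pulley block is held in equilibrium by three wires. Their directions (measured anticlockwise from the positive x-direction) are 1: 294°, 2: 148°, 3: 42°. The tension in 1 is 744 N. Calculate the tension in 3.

T_3 ≈ 433 N

Resolve: ΣF_x = 744 cos 294° + T_2 cos 148° + T_3 cos 42° = 0.
        ΣF_y = 744 sin 294° + T_2 sin 148° + T_3 sin 42° = 0.
The known terms sum to (302.6, -679.7) N, so -0.8480 T_2 + 0.7431 T_3 = -302.6 and 0.5299 T_2 + 0.6691 T_3 = 679.7.
Solving simultaneously: T_2 = 736.1 N, T_3 = 432.8 N.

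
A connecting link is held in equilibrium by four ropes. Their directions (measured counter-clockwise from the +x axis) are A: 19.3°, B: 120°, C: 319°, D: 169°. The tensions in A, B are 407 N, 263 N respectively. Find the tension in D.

Resolve: ΣF_x = 407 cos 19.3° + 263 cos 120° + T_C cos 319° + T_D cos 169° = 0.
        ΣF_y = 407 sin 19.3° + 263 sin 120° + T_C sin 319° + T_D sin 169° = 0.
The known terms sum to (252.6, 362.3) N, so 0.7547 T_C − 0.9816 T_D = -252.6 and -0.6561 T_C + 0.1908 T_D = -362.3.
Solving simultaneously: T_C = 807.7 N, T_D = 878.3 N.

T_D ≈ 878 N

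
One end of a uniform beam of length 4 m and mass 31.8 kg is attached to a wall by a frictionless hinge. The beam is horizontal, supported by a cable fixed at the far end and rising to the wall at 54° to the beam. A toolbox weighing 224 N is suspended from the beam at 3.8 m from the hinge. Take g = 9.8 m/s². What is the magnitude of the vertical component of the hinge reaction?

|H_y| ≈ 167 N

Take torques about the hinge: T sin 54° · 4 = 31.8×9.8×2 + 224×3.8 = 1474.5 N·m.
So T = 1474.5 / (0.8090 × 4) = 455.64 N.
ΣF_y = 0: H_y = (31.8×9.8 + 224) − T sin 54° = 535.64 − 368.62 = 167.02 N.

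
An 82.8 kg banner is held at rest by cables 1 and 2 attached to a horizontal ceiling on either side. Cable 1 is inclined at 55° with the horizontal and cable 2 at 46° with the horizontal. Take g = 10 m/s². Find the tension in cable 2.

Weight W = 82.8 × 10 = 828 N acts straight down.
Horizontal: T_1 cos 55° = T_2 cos 46°  →  T_1 = 1.211 T_2.
Vertical: T_1 sin 55° + T_2 sin 46° = 828.
Substituting the horizontal relation into the vertical equation gives 1.711 T_2 = 828, so T_2 = 483.8 N.

T_2 ≈ 484 N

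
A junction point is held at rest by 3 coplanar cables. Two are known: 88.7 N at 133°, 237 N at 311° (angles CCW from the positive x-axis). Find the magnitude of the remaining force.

F ≈ 148 N

Sum the known components: ΣF_x = 94.99 N, ΣF_y = -114 N.
For equilibrium the remaining force must supply (−ΣF_x, −ΣF_y) = (-94.99, 114) N.
Magnitude = √((-94.99)² + (114)²) = 148.4 N; direction = atan2(114, -94.99) = 129.8°.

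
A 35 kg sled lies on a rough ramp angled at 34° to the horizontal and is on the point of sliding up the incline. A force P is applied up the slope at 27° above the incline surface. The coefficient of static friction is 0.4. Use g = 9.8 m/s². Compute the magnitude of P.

P ≈ 285 N

On the verge of sliding up the incline, friction equals μN and acts down the slope.
Perpendicular: N + P sin 27° = W cos 34° = 284.4 N.
Along incline: P cos 27° = W sin 34° + μN  with W sin 34° = 191.8 N.
Solving the pair for P and N: P = 284.9 N, N = 155 N (and f = μN = 62.01 N).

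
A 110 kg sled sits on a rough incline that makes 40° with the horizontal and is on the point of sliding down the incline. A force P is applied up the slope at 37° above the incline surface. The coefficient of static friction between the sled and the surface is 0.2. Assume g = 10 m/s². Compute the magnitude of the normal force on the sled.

N ≈ 365 N

On the verge of sliding down the incline, friction equals μN and acts up the slope.
Perpendicular: N + P sin 37° = W cos 40° = 842.6 N.
Along incline: P cos 37° + μN = W sin 40° with W sin 40° = 707.1 N.
Solving the pair for P and N: P = 794 N, N = 364.8 N (and f = μN = 72.96 N).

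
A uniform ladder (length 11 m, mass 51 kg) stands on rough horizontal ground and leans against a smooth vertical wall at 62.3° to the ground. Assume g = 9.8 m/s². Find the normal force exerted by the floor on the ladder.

ΣF_y = 0: N_floor = 51×9.8 = 499.8 N.

N_floor ≈ 500 N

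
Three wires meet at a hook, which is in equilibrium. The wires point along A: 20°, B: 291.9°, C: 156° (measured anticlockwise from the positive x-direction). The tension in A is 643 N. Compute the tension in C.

T_C ≈ 923 N

Resolve: ΣF_x = 643 cos 20° + T_B cos 291.9° + T_C cos 156° = 0.
        ΣF_y = 643 sin 20° + T_B sin 291.9° + T_C sin 156° = 0.
The known terms sum to (604.2, 219.9) N, so 0.3730 T_B − 0.9135 T_C = -604.2 and -0.9278 T_B + 0.4067 T_C = -219.9.
Solving simultaneously: T_B = 641.8 N, T_C = 923.5 N.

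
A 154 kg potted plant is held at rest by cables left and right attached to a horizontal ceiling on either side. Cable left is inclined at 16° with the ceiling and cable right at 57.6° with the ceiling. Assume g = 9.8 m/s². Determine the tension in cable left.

T_left ≈ 843 N

Weight W = 154 × 9.8 = 1509 N acts straight down.
Horizontal: T_left cos 16° = T_right cos 57.6°  →  T_right = 1.794 T_left.
Vertical: T_left sin 16° + T_right sin 57.6° = 1509.
Substituting the horizontal relation into the vertical equation gives 1.79 T_left = 1509, so T_left = 843 N.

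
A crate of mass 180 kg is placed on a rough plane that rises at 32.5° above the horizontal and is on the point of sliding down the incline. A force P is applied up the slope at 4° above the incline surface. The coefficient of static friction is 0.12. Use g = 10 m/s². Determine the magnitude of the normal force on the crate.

N ≈ 1460 N

On the verge of sliding down the incline, friction equals μN and acts up the slope.
Perpendicular: N + P sin 4° = W cos 32.5° = 1518 N.
Along incline: P cos 4° + μN = W sin 32.5° with W sin 32.5° = 967.1 N.
Solving the pair for P and N: P = 793.5 N, N = 1463 N (and f = μN = 175.5 N).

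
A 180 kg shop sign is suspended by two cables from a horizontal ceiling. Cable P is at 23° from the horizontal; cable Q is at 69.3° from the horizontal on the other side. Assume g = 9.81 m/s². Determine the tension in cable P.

Weight W = 180 × 9.81 = 1766 N acts straight down.
Horizontal: T_P cos 23° = T_Q cos 69.3°  →  T_Q = 2.604 T_P.
Vertical: T_P sin 23° + T_Q sin 69.3° = 1766.
Substituting the horizontal relation into the vertical equation gives 2.827 T_P = 1766, so T_P = 624.7 N.

T_P ≈ 625 N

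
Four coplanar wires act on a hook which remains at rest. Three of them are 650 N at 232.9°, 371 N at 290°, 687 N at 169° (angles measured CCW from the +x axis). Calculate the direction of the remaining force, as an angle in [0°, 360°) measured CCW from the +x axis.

Sum the known components: ΣF_x = -939.6 N, ΣF_y = -736 N.
For equilibrium the remaining force must supply (−ΣF_x, −ΣF_y) = (939.6, 736) N.
Magnitude = √((939.6)² + (736)²) = 1194 N; direction = atan2(736, 939.6) = 38.1°.

θ ≈ 38.1°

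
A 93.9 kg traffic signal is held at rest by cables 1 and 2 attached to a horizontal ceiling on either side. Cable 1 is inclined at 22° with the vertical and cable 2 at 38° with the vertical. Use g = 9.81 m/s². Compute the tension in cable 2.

Angles from the horizontal: cable 1 is 90° − 22° = 68°, cable 2 is 90° − 38° = 52°.
Weight W = 93.9 × 9.81 = 921.2 N acts straight down.
Horizontal: T_1 cos 68° = T_2 cos 52°  →  T_1 = 1.643 T_2.
Vertical: T_1 sin 68° + T_2 sin 52° = 921.2.
Substituting the horizontal relation into the vertical equation gives 2.312 T_2 = 921.2, so T_2 = 398.5 N.

T_2 ≈ 398 N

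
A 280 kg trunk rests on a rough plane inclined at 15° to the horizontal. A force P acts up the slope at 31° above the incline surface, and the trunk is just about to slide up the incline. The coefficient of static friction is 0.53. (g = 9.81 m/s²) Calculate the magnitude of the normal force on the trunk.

N ≈ 1690 N

On the verge of sliding up the incline, friction equals μN and acts down the slope.
Perpendicular: N + P sin 31° = W cos 15° = 2653 N.
Along incline: P cos 31° = W sin 15° + μN  with W sin 15° = 710.9 N.
Solving the pair for P and N: P = 1873 N, N = 1688 N (and f = μN = 894.8 N).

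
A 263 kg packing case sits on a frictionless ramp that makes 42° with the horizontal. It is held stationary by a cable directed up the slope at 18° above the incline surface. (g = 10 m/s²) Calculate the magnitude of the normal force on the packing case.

Take axes along and perpendicular to the incline. Weight components: W sin 42° = 1760 N down-slope, W cos 42° = 1954 N into the surface.
Along incline: T cos 18° = W sin 42° → T = 1850 N.
Perpendicular: N = W cos 42° − T sin 18° = 1383 N.

N ≈ 1380 N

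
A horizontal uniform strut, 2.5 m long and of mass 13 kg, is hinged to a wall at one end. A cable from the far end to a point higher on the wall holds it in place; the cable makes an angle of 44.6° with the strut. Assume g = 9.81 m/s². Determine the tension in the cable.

T ≈ 90.8 N

Take torques about the hinge: T sin 44.6° · 2.5 = 13×9.81×1.25 = 159.41 N·m.
So T = 159.41 / (0.7022 × 2.5) = 90.814 N.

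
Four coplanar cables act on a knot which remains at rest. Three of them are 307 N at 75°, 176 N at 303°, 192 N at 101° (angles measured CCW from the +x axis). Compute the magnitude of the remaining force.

F ≈ 365 N

Sum the known components: ΣF_x = 138.7 N, ΣF_y = 337.4 N.
For equilibrium the remaining force must supply (−ΣF_x, −ΣF_y) = (-138.7, -337.4) N.
Magnitude = √((-138.7)² + (-337.4)²) = 364.8 N; direction = atan2(-337.4, -138.7) = 247.7°.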